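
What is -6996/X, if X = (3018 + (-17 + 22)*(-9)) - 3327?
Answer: 1166/59 ≈ 19.763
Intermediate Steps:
X = -354 (X = (3018 + 5*(-9)) - 3327 = (3018 - 45) - 3327 = 2973 - 3327 = -354)
-6996/X = -6996/(-354) = -6996*(-1/354) = 1166/59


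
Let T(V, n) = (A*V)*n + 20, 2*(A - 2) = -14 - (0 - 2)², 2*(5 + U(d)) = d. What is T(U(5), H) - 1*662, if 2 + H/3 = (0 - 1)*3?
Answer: -1809/2 ≈ -904.50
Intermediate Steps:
U(d) = -5 + d/2
H = -15 (H = -6 + 3*((0 - 1)*3) = -6 + 3*(-1*3) = -6 + 3*(-3) = -6 - 9 = -15)
A = -7 (A = 2 + (-14 - (0 - 2)²)/2 = 2 + (-14 - 1*(-2)²)/2 = 2 + (-14 - 1*4)/2 = 2 + (-14 - 4)/2 = 2 + (½)*(-18) = 2 - 9 = -7)
T(V, n) = 20 - 7*V*n (T(V, n) = (-7*V)*n + 20 = -7*V*n + 20 = 20 - 7*V*n)
T(U(5), H) - 1*662 = (20 - 7*(-5 + (½)*5)*(-15)) - 1*662 = (20 - 7*(-5 + 5/2)*(-15)) - 662 = (20 - 7*(-5/2)*(-15)) - 662 = (20 - 525/2) - 662 = -485/2 - 662 = -1809/2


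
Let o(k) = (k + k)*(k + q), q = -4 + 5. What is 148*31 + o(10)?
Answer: 4808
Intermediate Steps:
q = 1
o(k) = 2*k*(1 + k) (o(k) = (k + k)*(k + 1) = (2*k)*(1 + k) = 2*k*(1 + k))
148*31 + o(10) = 148*31 + 2*10*(1 + 10) = 4588 + 2*10*11 = 4588 + 220 = 4808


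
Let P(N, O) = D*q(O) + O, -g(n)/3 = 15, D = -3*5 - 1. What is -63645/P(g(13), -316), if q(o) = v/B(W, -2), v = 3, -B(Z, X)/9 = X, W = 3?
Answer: 190935/956 ≈ 199.72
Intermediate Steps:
B(Z, X) = -9*X
D = -16 (D = -15 - 1 = -16)
g(n) = -45 (g(n) = -3*15 = -45)
q(o) = 1/6 (q(o) = 3/((-9*(-2))) = 3/18 = 3*(1/18) = 1/6)
P(N, O) = -8/3 + O (P(N, O) = -16*1/6 + O = -8/3 + O)
-63645/P(g(13), -316) = -63645/(-8/3 - 316) = -63645/(-956/3) = -63645*(-3/956) = 190935/956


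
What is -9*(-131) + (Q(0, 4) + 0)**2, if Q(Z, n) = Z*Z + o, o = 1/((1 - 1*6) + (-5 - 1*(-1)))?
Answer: 95500/81 ≈ 1179.0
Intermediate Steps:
o = -1/9 (o = 1/((1 - 6) + (-5 + 1)) = 1/(-5 - 4) = 1/(-9) = -1/9 ≈ -0.11111)
Q(Z, n) = -1/9 + Z**2 (Q(Z, n) = Z*Z - 1/9 = Z**2 - 1/9 = -1/9 + Z**2)
-9*(-131) + (Q(0, 4) + 0)**2 = -9*(-131) + ((-1/9 + 0**2) + 0)**2 = 1179 + ((-1/9 + 0) + 0)**2 = 1179 + (-1/9 + 0)**2 = 1179 + (-1/9)**2 = 1179 + 1/81 = 95500/81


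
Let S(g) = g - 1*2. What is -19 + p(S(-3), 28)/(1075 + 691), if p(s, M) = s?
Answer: -33559/1766 ≈ -19.003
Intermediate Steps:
S(g) = -2 + g (S(g) = g - 2 = -2 + g)
-19 + p(S(-3), 28)/(1075 + 691) = -19 + (-2 - 3)/(1075 + 691) = -19 - 5/1766 = -33559/1766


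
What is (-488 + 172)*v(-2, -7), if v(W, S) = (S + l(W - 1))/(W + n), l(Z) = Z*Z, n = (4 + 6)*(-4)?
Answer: 316/21 ≈ 15.048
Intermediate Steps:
n = -40 (n = 10*(-4) = -40)
l(Z) = Z²
v(W, S) = (S + (-1 + W)²)/(-40 + W) (v(W, S) = (S + (W - 1)²)/(W - 40) = (S + (-1 + W)²)/(-40 + W))
(-488 + 172)*v(-2, -7) = (-488 + 172)*((-7 + (-1 - 2)²)/(-40 - 2)) = -316*(-7 + (-3)²)/(-42) = -(-158)*(-7 + 9)/21 = -(-158)*2/21 = -316*(-1/21) = 316/21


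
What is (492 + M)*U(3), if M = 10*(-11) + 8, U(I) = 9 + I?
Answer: 4680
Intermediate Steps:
M = -102 (M = -110 + 8 = -102)
(492 + M)*U(3) = (492 - 102)*(9 + 3) = 390*12 = 4680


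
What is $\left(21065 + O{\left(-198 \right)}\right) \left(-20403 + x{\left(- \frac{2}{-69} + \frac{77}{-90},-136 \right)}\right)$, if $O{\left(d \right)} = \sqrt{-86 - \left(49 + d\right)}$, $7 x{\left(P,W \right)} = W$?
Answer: $- \frac{3011389205}{7} - \frac{428871 \sqrt{7}}{7} \approx -4.3036 \cdot 10^{8}$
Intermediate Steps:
$x{\left(P,W \right)} = \frac{W}{7}$
$O{\left(d \right)} = \sqrt{-135 - d}$
$\left(21065 + O{\left(-198 \right)}\right) \left(-20403 + x{\left(- \frac{2}{-69} + \frac{77}{-90},-136 \right)}\right) = \left(21065 + \sqrt{-135 - -198}\right) \left(-20403 + \frac{1}{7} \left(-136\right)\right) = \left(21065 + \sqrt{-135 + 198}\right) \left(-20403 - \frac{136}{7}\right) = \left(21065 + \sqrt{63}\right) \left(- \frac{142957}{7}\right) = \left(21065 + 3 \sqrt{7}\right) \left(- \frac{142957}{7}\right) = - \frac{3011389205}{7} - \frac{428871 \sqrt{7}}{7}$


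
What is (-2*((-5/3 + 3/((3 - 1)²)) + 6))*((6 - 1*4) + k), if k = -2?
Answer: 0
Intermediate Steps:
(-2*((-5/3 + 3/((3 - 1)²)) + 6))*((6 - 1*4) + k) = (-2*((-5/3 + 3/((3 - 1)²)) + 6))*((6 - 1*4) - 2) = (-2*((-5*⅓ + 3/(2²)) + 6))*((6 - 4) - 2) = (-2*((-5/3 + 3/4) + 6))*(2 - 2) = -2*((-5/3 + 3*(¼)) + 6)*0 = -2*((-5/3 + ¾) + 6)*0 = -2*(-11/12 + 6)*0 = -2*61/12*0 = -61/6*0 = 0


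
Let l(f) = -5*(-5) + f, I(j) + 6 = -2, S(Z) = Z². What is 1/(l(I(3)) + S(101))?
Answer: 1/10218 ≈ 9.7867e-5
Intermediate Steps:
I(j) = -8 (I(j) = -6 - 2 = -8)
l(f) = 25 + f
1/(l(I(3)) + S(101)) = 1/((25 - 8) + 101²) = 1/(17 + 10201) = 1/10218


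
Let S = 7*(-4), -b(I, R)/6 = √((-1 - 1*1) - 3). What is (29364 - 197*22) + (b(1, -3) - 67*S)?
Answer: 26906 - 6*I*√5 ≈ 26906.0 - 13.416*I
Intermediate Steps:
b(I, R) = -6*I*√5 (b(I, R) = -6*√((-1 - 1*1) - 3) = -6*√((-1 - 1) - 3) = -6*√(-2 - 3) = -6*I*√5)
S = -28
(29364 - 197*22) + (b(1, -3) - 67*S) = (29364 - 197*22) + (-6*I*√5 - 67*(-28)) = (29364 - 4334) + (-6*I*√5 + 1876) = 25030 + (1876 - 6*I*√5) = 26906 - 6*I*√5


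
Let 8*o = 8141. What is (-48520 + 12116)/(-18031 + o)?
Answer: 291232/136107 ≈ 2.1397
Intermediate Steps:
o = 8141/8 (o = (1/8)*8141 = 8141/8 ≈ 1017.6)
(-48520 + 12116)/(-18031 + o) = (-48520 + 12116)/(-18031 + 8141/8) = -36404/(-136107/8) = -36404*(-8/136107) = 291232/136107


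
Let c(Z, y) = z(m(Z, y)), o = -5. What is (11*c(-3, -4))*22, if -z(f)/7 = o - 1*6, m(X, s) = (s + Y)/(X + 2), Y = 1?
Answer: 18634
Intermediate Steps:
m(X, s) = (1 + s)/(2 + X) (m(X, s) = (s + 1)/(X + 2) = (1 + s)/(2 + X))
z(f) = 77 (z(f) = -7*(-5 - 1*6) = -7*(-5 - 6) = -7*(-11) = 77)
c(Z, y) = 77
(11*c(-3, -4))*22 = (11*77)*22 = 847*22 = 18634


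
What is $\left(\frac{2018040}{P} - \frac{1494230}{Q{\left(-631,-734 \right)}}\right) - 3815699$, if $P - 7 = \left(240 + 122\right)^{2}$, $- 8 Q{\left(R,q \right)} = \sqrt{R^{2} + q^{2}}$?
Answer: $- \frac{500049151609}{131051} + \frac{11953840 \sqrt{936917}}{936917} \approx -3.8033 \cdot 10^{6}$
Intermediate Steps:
$Q{\left(R,q \right)} = - \frac{\sqrt{R^{2} + q^{2}}}{8}$
$P = 131051$ ($P = 7 + \left(240 + 122\right)^{2} = 7 + 362^{2} = 7 + 131044 = 131051$)
$\left(\frac{2018040}{P} - \frac{1494230}{Q{\left(-631,-734 \right)}}\right) - 3815699 = \left(\frac{2018040}{131051} - \frac{1494230}{\left(- \frac{1}{8}\right) \sqrt{\left(-631\right)^{2} + \left(-734\right)^{2}}}\right) - 3815699 = \left(2018040 \cdot \frac{1}{131051} - \frac{1494230}{\left(- \frac{1}{8}\right) \sqrt{398161 + 538756}}\right) - 3815699 = \left(\frac{2018040}{131051} - \frac{1494230}{\left(- \frac{1}{8}\right) \sqrt{936917}}\right) - 3815699 = \left(\frac{2018040}{131051} - 1494230 \left(- \frac{8 \sqrt{936917}}{936917}\right)\right) - 3815699 = \left(\frac{2018040}{131051} + \frac{11953840 \sqrt{936917}}{936917}\right) - 3815699 = - \frac{500049151609}{131051} + \frac{11953840 \sqrt{936917}}{936917}$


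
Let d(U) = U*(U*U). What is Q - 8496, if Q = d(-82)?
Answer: -559864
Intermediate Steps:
d(U) = U³ (d(U) = U*U² = U³)
Q = -551368 (Q = (-82)³ = -551368)
Q - 8496 = -551368 - 8496 = -559864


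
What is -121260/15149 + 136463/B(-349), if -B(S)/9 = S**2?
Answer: -134993581327/16606470141 ≈ -8.1290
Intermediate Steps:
B(S) = -9*S**2
-121260/15149 + 136463/B(-349) = -121260/15149 + 136463/((-9*(-349)**2)) = -121260*1/15149 + 136463/((-9*121801)) = -121260/15149 + 136463/(-1096209) = -121260/15149 + 136463*(-1/1096209) = -121260/15149 - 136463/1096209 = -134993581327/16606470141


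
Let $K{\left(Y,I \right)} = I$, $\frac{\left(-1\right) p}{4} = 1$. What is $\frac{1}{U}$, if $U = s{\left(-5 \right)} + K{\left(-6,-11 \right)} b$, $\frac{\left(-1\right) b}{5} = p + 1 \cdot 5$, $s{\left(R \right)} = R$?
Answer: $\frac{1}{50} \approx 0.02$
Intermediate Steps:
$p = -4$ ($p = \left(-4\right) 1 = -4$)
$b = -5$ ($b = - 5 \left(-4 + 1 \cdot 5\right) = - 5 \left(-4 + 5\right) = \left(-5\right) 1 = -5$)
$U = 50$ ($U = -5 - -55 = -5 + 55 = 50$)
$\frac{1}{U} = \frac{1}{50}$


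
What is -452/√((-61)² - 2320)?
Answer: -452*√1401/1401 ≈ -12.076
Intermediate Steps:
-452/√((-61)² - 2320) = -452/√(3721 - 2320) = -452*√1401/1401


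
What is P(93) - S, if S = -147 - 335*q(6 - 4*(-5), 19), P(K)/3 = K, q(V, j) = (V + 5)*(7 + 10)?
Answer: 176971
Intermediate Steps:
q(V, j) = 85 + 17*V (q(V, j) = (5 + V)*17 = 85 + 17*V)
P(K) = 3*K
S = -176692 (S = -147 - 335*(85 + 17*(6 - 4*(-5))) = -147 - 335*(85 + 17*(6 + 20)) = -147 - 335*(85 + 17*26) = -147 - 335*(85 + 442) = -147 - 335*527 = -147 - 176545 = -176692)
P(93) - S = 3*93 - 1*(-176692) = 279 + 176692 = 176971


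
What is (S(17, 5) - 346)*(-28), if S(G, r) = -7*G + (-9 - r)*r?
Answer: 14980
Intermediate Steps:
S(G, r) = -7*G + r*(-9 - r)
(S(17, 5) - 346)*(-28) = ((-1*5² - 9*5 - 7*17) - 346)*(-28) = ((-1*25 - 45 - 119) - 346)*(-28) = ((-25 - 45 - 119) - 346)*(-28) = (-189 - 346)*(-28) = -535*(-28) = 14980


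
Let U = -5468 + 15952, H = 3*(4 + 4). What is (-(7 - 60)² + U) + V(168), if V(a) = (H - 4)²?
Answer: 8075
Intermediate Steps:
H = 24 (H = 3*8 = 24)
V(a) = 400 (V(a) = (24 - 4)² = 20² = 400)
U = 10484
(-(7 - 60)² + U) + V(168) = (-(7 - 60)² + 10484) + 400 = (-1*(-53)² + 10484) + 400 = (-1*2809 + 10484) + 400 = (-2809 + 10484) + 400 = 7675 + 400 = 8075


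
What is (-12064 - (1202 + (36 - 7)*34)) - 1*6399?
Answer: -20651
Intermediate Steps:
(-12064 - (1202 + (36 - 7)*34)) - 1*6399 = (-12064 - (1202 + 29*34)) - 6399 = (-12064 - (1202 + 986)) - 6399 = (-12064 - 1*2188) - 6399 = (-12064 - 2188) - 6399 = -14252 - 6399 = -20651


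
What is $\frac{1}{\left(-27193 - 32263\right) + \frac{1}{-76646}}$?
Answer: $- \frac{76646}{4557064577} \approx -1.6819 \cdot 10^{-5}$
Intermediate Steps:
$\frac{1}{\left(-27193 - 32263\right) + \frac{1}{-76646}} = \frac{1}{-59456 - \frac{1}{76646}} = \frac{1}{- \frac{4557064577}{76646}} = - \frac{76646}{4557064577}$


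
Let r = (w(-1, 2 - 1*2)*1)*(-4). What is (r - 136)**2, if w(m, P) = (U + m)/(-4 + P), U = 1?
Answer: 18496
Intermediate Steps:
w(m, P) = (1 + m)/(-4 + P)
r = 0 (r = (((1 - 1)/(-4 + (2 - 1*2)))*1)*(-4) = ((0/(-4 + (2 - 2)))*1)*(-4) = ((0/(-4 + 0))*1)*(-4) = ((0/(-4))*1)*(-4) = (-1/4*0*1)*(-4) = (0*1)*(-4) = 0*(-4) = 0)
(r - 136)**2 = (0 - 136)**2 = (-136)**2 = 18496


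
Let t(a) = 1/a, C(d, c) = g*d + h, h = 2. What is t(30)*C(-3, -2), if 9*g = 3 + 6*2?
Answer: -⅒ ≈ -0.10000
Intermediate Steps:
g = 5/3 (g = (3 + 6*2)/9 = (3 + 12)/9 = (⅑)*15 = 5/3 ≈ 1.6667)
C(d, c) = 2 + 5*d/3 (C(d, c) = 5*d/3 + 2 = 2 + 5*d/3)
t(30)*C(-3, -2) = (2 + (5/3)*(-3))/30 = (2 - 5)/30 = (1/30)*(-3) = -⅒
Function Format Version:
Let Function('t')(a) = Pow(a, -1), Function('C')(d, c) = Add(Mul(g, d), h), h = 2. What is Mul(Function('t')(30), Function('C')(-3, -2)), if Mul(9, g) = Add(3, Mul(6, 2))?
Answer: Rational(-1, 10) ≈ -0.10000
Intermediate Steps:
g = Rational(5, 3) (g = Mul(Rational(1, 9), Add(3, Mul(6, 2))) = Mul(Rational(1, 9), Add(3, 12)) = Mul(Rational(1, 9), 15) = Rational(5, 3) ≈ 1.6667)
Function('C')(d, c) = Add(2, Mul(Rational(5, 3), d)) (Function('C')(d, c) = Add(Mul(Rational(5, 3), d), 2) = Add(2, Mul(Rational(5, 3), d)))
Mul(Function('t')(30), Function('C')(-3, -2)) = Mul(Pow(30, -1), Add(2, Mul(Rational(5, 3), -3))) = Mul(Rational(1, 30), Add(2, -5)) = Mul(Rational(1, 30), -3) = Rational(-1, 10)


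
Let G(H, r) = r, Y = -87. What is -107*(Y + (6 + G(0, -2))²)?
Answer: 7597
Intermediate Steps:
-107*(Y + (6 + G(0, -2))²) = -107*(-87 + (6 - 2)²) = -107*(-87 + 4²) = -107*(-87 + 16) = -107*(-71) = 7597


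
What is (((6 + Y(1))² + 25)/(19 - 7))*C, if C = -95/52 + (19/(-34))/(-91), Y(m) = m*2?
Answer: -1002763/74256 ≈ -13.504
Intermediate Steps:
Y(m) = 2*m
C = -11267/6188 (C = -95*1/52 + (19*(-1/34))*(-1/91) = -95/52 - 19/34*(-1/91) = -95/52 + 19/3094 = -11267/6188 ≈ -1.8208)
(((6 + Y(1))² + 25)/(19 - 7))*C = (((6 + 2*1)² + 25)/(19 - 7))*(-11267/6188) = (((6 + 2)² + 25)/12)*(-11267/6188) = ((8² + 25)*(1/12))*(-11267/6188) = ((64 + 25)*(1/12))*(-11267/6188) = (89*(1/12))*(-11267/6188) = (89/12)*(-11267/6188) = -1002763/74256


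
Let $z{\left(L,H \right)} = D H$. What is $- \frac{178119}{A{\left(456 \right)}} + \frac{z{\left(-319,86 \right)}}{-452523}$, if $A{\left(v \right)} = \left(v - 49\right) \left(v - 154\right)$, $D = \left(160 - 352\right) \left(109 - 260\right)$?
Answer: $- \frac{129021965135}{18540470674} \approx -6.9589$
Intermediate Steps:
$D = 28992$ ($D = \left(-192\right) \left(-151\right) = 28992$)
$A{\left(v \right)} = \left(-154 + v\right) \left(-49 + v\right)$ ($A{\left(v \right)} = \left(-49 + v\right) \left(-154 + v\right) = \left(-154 + v\right) \left(-49 + v\right)$)
$z{\left(L,H \right)} = 28992 H$
$- \frac{178119}{A{\left(456 \right)}} + \frac{z{\left(-319,86 \right)}}{-452523} = - \frac{178119}{7546 + 456^{2} - 92568} + \frac{28992 \cdot 86}{-452523} = - \frac{178119}{7546 + 207936 - 92568} + 2493312 \left(- \frac{1}{452523}\right) = - \frac{178119}{122914} - \frac{831104}{150841} = - \frac{129021965135}{18540470674}$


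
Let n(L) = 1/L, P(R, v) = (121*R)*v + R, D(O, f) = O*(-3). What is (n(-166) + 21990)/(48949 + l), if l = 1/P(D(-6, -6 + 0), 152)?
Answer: 604266167043/1345076521841 ≈ 0.44924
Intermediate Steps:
D(O, f) = -3*O
P(R, v) = R + 121*R*v (P(R, v) = 121*R*v + R = R + 121*R*v)
l = 1/331074 (l = 1/((-3*(-6))*(1 + 121*152)) = 1/(18*(1 + 18392)) = 1/(18*18393) = 1/331074 ≈ 3.0205e-6)
(n(-166) + 21990)/(48949 + l) = (1/(-166) + 21990)/(48949 + 1/331074) = (-1/166 + 21990)/(16205741227/331074) = (3650339/166)*(331074/16205741227) = 604266167043/1345076521841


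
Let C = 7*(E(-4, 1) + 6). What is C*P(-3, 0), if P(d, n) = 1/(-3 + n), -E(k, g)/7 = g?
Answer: 7/3 ≈ 2.3333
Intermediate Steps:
E(k, g) = -7*g
C = -7 (C = 7*(-7*1 + 6) = 7*(-7 + 6) = 7*(-1) = -7)
C*P(-3, 0) = -7/(-3 + 0) = -7/(-3) = -7*(-1/3) = 7/3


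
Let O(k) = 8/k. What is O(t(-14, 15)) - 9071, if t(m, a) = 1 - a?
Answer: -63501/7 ≈ -9071.6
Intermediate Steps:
O(t(-14, 15)) - 9071 = 8/(1 - 1*15) - 9071 = 8/(1 - 15) - 9071 = 8/(-14) - 9071 = 8*(-1/14) - 9071 = -4/7 - 9071 = -63501/7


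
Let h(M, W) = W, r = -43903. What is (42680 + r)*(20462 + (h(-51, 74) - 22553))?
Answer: 2466791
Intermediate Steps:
(42680 + r)*(20462 + (h(-51, 74) - 22553)) = (42680 - 43903)*(20462 + (74 - 22553)) = -1223*(20462 - 22479) = -1223*(-2017) = 2466791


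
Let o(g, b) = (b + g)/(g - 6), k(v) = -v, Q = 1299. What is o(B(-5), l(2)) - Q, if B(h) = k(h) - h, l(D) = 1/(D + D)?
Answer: -20743/16 ≈ -1296.4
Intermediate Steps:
l(D) = 1/(2*D)
B(h) = -2*h (B(h) = -h - h = -2*h)
o(g, b) = (b + g)/(-6 + g)
o(B(-5), l(2)) - Q = ((½)/2 - 2*(-5))/(-6 - 2*(-5)) - 1*1299 = ((½)*(½) + 10)/(-6 + 10) - 1299 = (¼ + 10)/4 - 1299 = (¼)*(41/4) - 1299 = 41/16 - 1299 = -20743/16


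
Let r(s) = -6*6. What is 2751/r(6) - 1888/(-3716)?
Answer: -846229/11148 ≈ -75.909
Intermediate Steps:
r(s) = -36
2751/r(6) - 1888/(-3716) = 2751/(-36) - 1888/(-3716) = 2751*(-1/36) - 1888*(-1/3716) = -917/12 + 472/929 = -846229/11148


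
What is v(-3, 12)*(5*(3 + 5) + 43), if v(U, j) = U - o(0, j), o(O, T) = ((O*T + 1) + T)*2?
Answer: -2407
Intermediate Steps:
o(O, T) = 2 + 2*T + 2*O*T (o(O, T) = ((1 + O*T) + T)*2 = (1 + T + O*T)*2 = 2 + 2*T + 2*O*T)
v(U, j) = -2 + U - 2*j (v(U, j) = U - (2 + 2*j + 2*0*j) = U - (2 + 2*j + 0) = U - (2 + 2*j) = U + (-2 - 2*j) = -2 + U - 2*j)
v(-3, 12)*(5*(3 + 5) + 43) = (-2 - 3 - 2*12)*(5*(3 + 5) + 43) = (-2 - 3 - 24)*(5*8 + 43) = -29*(40 + 43) = -29*83 = -2407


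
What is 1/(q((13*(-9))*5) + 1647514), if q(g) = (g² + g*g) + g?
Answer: 1/2331379 ≈ 4.2893e-7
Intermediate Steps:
q(g) = g + 2*g² (q(g) = (g² + g²) + g = 2*g² + g = g + 2*g²)
1/(q((13*(-9))*5) + 1647514) = 1/(((13*(-9))*5)*(1 + 2*((13*(-9))*5)) + 1647514) = 1/((-117*5)*(1 + 2*(-117*5)) + 1647514) = 1/(-585*(1 + 2*(-585)) + 1647514) = 1/(-585*(1 - 1170) + 1647514) = 1/(-585*(-1169) + 1647514) = 1/(683865 + 1647514) = 1/2331379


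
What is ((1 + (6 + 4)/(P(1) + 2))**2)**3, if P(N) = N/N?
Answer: 4826809/729 ≈ 6621.1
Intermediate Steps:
P(N) = 1
((1 + (6 + 4)/(P(1) + 2))**2)**3 = ((1 + (6 + 4)/(1 + 2))**2)**3 = ((1 + 10/3)**2)**3 = ((13/3)**2)**3 = (169/9)**3 = 4826809/729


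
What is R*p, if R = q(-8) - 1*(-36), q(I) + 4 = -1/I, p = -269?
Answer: -69133/8 ≈ -8641.6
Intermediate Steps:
q(I) = -4 - 1/I
R = 257/8 (R = (-4 - 1/(-8)) - 1*(-36) = (-4 - 1*(-⅛)) + 36 = (-4 + ⅛) + 36 = -31/8 + 36 = 257/8 ≈ 32.125)
R*p = (257/8)*(-269) = -69133/8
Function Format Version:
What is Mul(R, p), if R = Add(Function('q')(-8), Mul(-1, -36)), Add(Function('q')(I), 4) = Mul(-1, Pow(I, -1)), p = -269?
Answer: Rational(-69133, 8) ≈ -8641.6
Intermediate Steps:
Function('q')(I) = Add(-4, Mul(-1, Pow(I, -1)))
R = Rational(257, 8) (R = Add(Add(-4, Mul(-1, Pow(-8, -1))), Mul(-1, -36)) = Add(Add(-4, Mul(-1, Rational(-1, 8))), 36) = Add(Add(-4, Rational(1, 8)), 36) = Add(Rational(-31, 8), 36) = Rational(257, 8) ≈ 32.125)
Mul(R, p) = Mul(Rational(257, 8), -269) = Rational(-69133, 8)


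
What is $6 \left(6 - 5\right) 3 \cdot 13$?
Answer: $234$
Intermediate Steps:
$6 \left(6 - 5\right) 3 \cdot 13 = 6 \cdot 1 \cdot 3 \cdot 13 = 6 \cdot 3 \cdot 13 = 18 \cdot 13 = 234$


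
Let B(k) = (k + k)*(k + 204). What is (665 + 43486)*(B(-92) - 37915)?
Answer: -2583848973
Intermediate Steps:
B(k) = 2*k*(204 + k) (B(k) = (2*k)*(204 + k) = 2*k*(204 + k))
(665 + 43486)*(B(-92) - 37915) = (665 + 43486)*(2*(-92)*(204 - 92) - 37915) = 44151*(2*(-92)*112 - 37915) = 44151*(-20608 - 37915) = 44151*(-58523) = -2583848973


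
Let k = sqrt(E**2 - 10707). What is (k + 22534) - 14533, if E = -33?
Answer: 8001 + I*sqrt(9618) ≈ 8001.0 + 98.071*I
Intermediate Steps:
k = I*sqrt(9618) (k = sqrt((-33)**2 - 10707) = sqrt(1089 - 10707) = sqrt(-9618) = I*sqrt(9618) ≈ 98.071*I)
(k + 22534) - 14533 = (I*sqrt(9618) + 22534) - 14533 = (22534 + I*sqrt(9618)) - 14533 = 8001 + I*sqrt(9618)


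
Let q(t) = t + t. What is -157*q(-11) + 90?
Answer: 3544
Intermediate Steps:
q(t) = 2*t
-157*q(-11) + 90 = -314*(-11) + 90 = -157*(-22) + 90 = 3454 + 90 = 3544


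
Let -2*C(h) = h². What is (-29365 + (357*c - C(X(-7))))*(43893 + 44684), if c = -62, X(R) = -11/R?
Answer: -447028720637/98 ≈ -4.5615e+9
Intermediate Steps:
C(h) = -h²/2
(-29365 + (357*c - C(X(-7))))*(43893 + 44684) = (-29365 + (357*(-62) - (-1)*(-11/(-7))²/2))*(43893 + 44684) = (-29365 + (-22134 - (-1)*(-11*(-⅐))²/2))*88577 = (-29365 + (-22134 - (-1)*(11/7)²/2))*88577 = (-29365 + (-22134 - (-1)*121/(2*49)))*88577 = (-29365 + (-22134 - 1*(-121/98)))*88577 = (-29365 + (-22134 + 121/98))*88577 = (-29365 - 2169011/98)*88577 = -5046781/98*88577 = -447028720637/98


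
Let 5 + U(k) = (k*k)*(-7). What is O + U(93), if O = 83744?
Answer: 23196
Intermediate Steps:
U(k) = -5 - 7*k**2 (U(k) = -5 + (k*k)*(-7) = -5 + k**2*(-7) = -5 - 7*k**2)
O + U(93) = 83744 + (-5 - 7*93**2) = 83744 + (-5 - 7*8649) = 83744 + (-5 - 60543) = 83744 - 60548 = 23196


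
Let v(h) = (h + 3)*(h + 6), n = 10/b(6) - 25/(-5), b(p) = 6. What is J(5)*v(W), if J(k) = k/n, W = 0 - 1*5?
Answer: -3/2 ≈ -1.5000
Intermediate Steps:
n = 20/3 (n = 10/6 - 25/(-5) = 10*(⅙) - 25*(-⅕) = 5/3 + 5 = 20/3 ≈ 6.6667)
W = -5 (W = 0 - 5 = -5)
J(k) = 3*k/20 (J(k) = k/(20/3) = k*(3/20) = 3*k/20)
v(h) = (3 + h)*(6 + h)
J(5)*v(W) = ((3/20)*5)*(18 + (-5)² + 9*(-5)) = 3*(18 + 25 - 45)/4 = (¾)*(-2) = -3/2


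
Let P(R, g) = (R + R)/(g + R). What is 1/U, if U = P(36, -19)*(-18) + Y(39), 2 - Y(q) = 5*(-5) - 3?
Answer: -17/786 ≈ -0.021628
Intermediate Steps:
P(R, g) = 2*R/(R + g) (P(R, g) = (2*R)/(R + g) = 2*R/(R + g))
Y(q) = 30 (Y(q) = 2 - (5*(-5) - 3) = 2 - (-25 - 3) = 2 - 1*(-28) = 2 + 28 = 30)
U = -786/17 (U = (2*36/(36 - 19))*(-18) + 30 = (2*36/17)*(-18) + 30 = (2*36*(1/17))*(-18) + 30 = (72/17)*(-18) + 30 = -1296/17 + 30 = -786/17 ≈ -46.235)
1/U = 1/(-786/17) = -17/786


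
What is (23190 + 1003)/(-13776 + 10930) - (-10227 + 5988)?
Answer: 12040001/2846 ≈ 4230.5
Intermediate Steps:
(23190 + 1003)/(-13776 + 10930) - (-10227 + 5988) = 24193/(-2846) - 1*(-4239) = 24193*(-1/2846) + 4239 = -24193/2846 + 4239 = 12040001/2846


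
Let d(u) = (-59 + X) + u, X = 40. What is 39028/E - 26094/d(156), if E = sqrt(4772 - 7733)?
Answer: -26094/137 - 39028*I*sqrt(329)/987 ≈ -190.47 - 717.23*I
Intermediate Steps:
d(u) = -19 + u (d(u) = (-59 + 40) + u = -19 + u)
E = 3*I*sqrt(329) (E = sqrt(-2961) = 3*I*sqrt(329) ≈ 54.415*I)
39028/E - 26094/d(156) = 39028/((3*I*sqrt(329))) - 26094/(-19 + 156) = 39028*(-I*sqrt(329)/987) - 26094/137 = -39028*I*sqrt(329)/987 - 26094*1/137 = -39028*I*sqrt(329)/987 - 26094/137 = -26094/137 - 39028*I*sqrt(329)/987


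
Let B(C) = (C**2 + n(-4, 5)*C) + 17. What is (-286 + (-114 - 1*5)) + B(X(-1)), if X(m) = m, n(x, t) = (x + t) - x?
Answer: -392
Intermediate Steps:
n(x, t) = t (n(x, t) = (t + x) - x = t)
B(C) = 17 + C**2 + 5*C (B(C) = (C**2 + 5*C) + 17 = 17 + C**2 + 5*C)
(-286 + (-114 - 1*5)) + B(X(-1)) = (-286 + (-114 - 1*5)) + (17 + (-1)**2 + 5*(-1)) = (-286 + (-114 - 5)) + (17 + 1 - 5) = (-286 - 119) + 13 = -405 + 13 = -392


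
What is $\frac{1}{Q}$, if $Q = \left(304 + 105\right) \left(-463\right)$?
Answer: $- \frac{1}{189367} \approx -5.2808 \cdot 10^{-6}$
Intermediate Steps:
$Q = -189367$ ($Q = 409 \left(-463\right) = -189367$)
$\frac{1}{Q} = \frac{1}{-189367} = - \frac{1}{189367}$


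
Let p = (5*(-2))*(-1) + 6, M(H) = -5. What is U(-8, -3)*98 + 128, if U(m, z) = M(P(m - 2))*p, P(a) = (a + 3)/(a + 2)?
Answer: -7712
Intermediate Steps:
P(a) = (3 + a)/(2 + a)
p = 16 (p = -10*(-1) + 6 = 10 + 6 = 16)
U(m, z) = -80 (U(m, z) = -5*16 = -80)
U(-8, -3)*98 + 128 = -80*98 + 128 = -7840 + 128 = -7712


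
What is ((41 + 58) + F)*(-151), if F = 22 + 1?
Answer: -18422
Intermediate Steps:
F = 23
((41 + 58) + F)*(-151) = ((41 + 58) + 23)*(-151) = (99 + 23)*(-151) = 122*(-151) = -18422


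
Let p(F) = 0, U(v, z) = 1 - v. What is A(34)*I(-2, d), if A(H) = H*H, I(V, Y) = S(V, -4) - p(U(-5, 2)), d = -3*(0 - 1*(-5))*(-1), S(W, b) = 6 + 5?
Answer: 12716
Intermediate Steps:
S(W, b) = 11
d = 15 (d = -3*(0 + 5)*(-1) = -3*5*(-1) = -15*(-1) = 15)
I(V, Y) = 11 (I(V, Y) = 11 - 1*0 = 11 + 0 = 11)
A(H) = H**2
A(34)*I(-2, d) = 34**2*11 = 1156*11 = 12716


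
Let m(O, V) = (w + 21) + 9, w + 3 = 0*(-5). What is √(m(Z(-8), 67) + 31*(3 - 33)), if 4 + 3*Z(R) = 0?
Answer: I*√903 ≈ 30.05*I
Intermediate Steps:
w = -3 (w = -3 + 0*(-5) = -3 + 0 = -3)
Z(R) = -4/3 (Z(R) = -4/3 + (⅓)*0 = -4/3 + 0 = -4/3)
m(O, V) = 27 (m(O, V) = (-3 + 21) + 9 = 18 + 9 = 27)
√(m(Z(-8), 67) + 31*(3 - 33)) = √(27 + 31*(3 - 33)) = √(27 + 31*(-30)) = √(27 - 930) = √(-903) = I*√903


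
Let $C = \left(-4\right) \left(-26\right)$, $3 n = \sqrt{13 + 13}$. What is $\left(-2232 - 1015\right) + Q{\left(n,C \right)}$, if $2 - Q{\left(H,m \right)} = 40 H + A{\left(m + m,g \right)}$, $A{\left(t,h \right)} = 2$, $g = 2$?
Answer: $-3247 - \frac{40 \sqrt{26}}{3} \approx -3315.0$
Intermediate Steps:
$n = \frac{\sqrt{26}}{3}$ ($n = \frac{\sqrt{13 + 13}}{3} = \frac{\sqrt{26}}{3} \approx 1.6997$)
$C = 104$
$Q{\left(H,m \right)} = - 40 H$ ($Q{\left(H,m \right)} = 2 - \left(40 H + 2\right) = 2 - \left(2 + 40 H\right) = - 40 H$)
$\left(-2232 - 1015\right) + Q{\left(n,C \right)} = \left(-2232 - 1015\right) - 40 \frac{\sqrt{26}}{3} = \left(-2232 - 1015\right) - \frac{40 \sqrt{26}}{3} = -3247 - \frac{40 \sqrt{26}}{3}$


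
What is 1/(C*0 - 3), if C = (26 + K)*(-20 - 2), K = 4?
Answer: -⅓ ≈ -0.33333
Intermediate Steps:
C = -660 (C = (26 + 4)*(-20 - 2) = 30*(-22) = -660)
1/(C*0 - 3) = 1/(-660*0 - 3) = 1/(0 - 3) = 1/(-3) = -⅓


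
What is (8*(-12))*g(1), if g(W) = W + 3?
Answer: -384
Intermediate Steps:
g(W) = 3 + W
(8*(-12))*g(1) = (8*(-12))*(3 + 1) = -96*4 = -384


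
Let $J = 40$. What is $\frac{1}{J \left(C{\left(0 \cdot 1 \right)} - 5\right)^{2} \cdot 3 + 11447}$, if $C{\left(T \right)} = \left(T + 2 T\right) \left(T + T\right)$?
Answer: $\frac{1}{14447} \approx 6.9219 \cdot 10^{-5}$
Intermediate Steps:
$C{\left(T \right)} = 6 T^{2}$ ($C{\left(T \right)} = 3 T 2 T = 6 T^{2}$)
$\frac{1}{J \left(C{\left(0 \cdot 1 \right)} - 5\right)^{2} \cdot 3 + 11447} = \frac{1}{40 \left(6 \left(0 \cdot 1\right)^{2} - 5\right)^{2} \cdot 3 + 11447} = \frac{1}{40 \left(6 \cdot 0^{2} - 5\right)^{2} \cdot 3 + 11447} = \frac{1}{40 \left(6 \cdot 0 - 5\right)^{2} \cdot 3 + 11447} = \frac{1}{40 \left(0 - 5\right)^{2} \cdot 3 + 11447} = \frac{1}{40 \left(-5\right)^{2} \cdot 3 + 11447} = \frac{1}{40 \cdot 25 \cdot 3 + 11447} = \frac{1}{1000 \cdot 3 + 11447} = \frac{1}{3000 + 11447} = \frac{1}{14447}$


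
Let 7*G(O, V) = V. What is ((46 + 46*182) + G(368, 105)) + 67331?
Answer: 75764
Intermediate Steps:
G(O, V) = V/7
((46 + 46*182) + G(368, 105)) + 67331 = ((46 + 46*182) + (⅐)*105) + 67331 = ((46 + 8372) + 15) + 67331 = (8418 + 15) + 67331 = 8433 + 67331 = 75764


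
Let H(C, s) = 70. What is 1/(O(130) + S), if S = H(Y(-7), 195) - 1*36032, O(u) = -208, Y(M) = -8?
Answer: -1/36170 ≈ -2.7647e-5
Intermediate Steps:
S = -35962 (S = 70 - 1*36032 = 70 - 36032 = -35962)
1/(O(130) + S) = 1/(-208 - 35962) = 1/(-36170) = -1/36170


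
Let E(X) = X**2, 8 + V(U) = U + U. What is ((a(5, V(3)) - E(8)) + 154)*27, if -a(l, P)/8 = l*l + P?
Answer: -2538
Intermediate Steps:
V(U) = -8 + 2*U (V(U) = -8 + (U + U) = -8 + 2*U)
a(l, P) = -8*P - 8*l**2 (a(l, P) = -8*(l*l + P) = -8*(l**2 + P) = -8*(P + l**2) = -8*P - 8*l**2)
((a(5, V(3)) - E(8)) + 154)*27 = (((-8*(-8 + 2*3) - 8*5**2) - 1*8**2) + 154)*27 = (((-8*(-8 + 6) - 8*25) - 1*64) + 154)*27 = (((-8*(-2) - 200) - 64) + 154)*27 = (((16 - 200) - 64) + 154)*27 = ((-184 - 64) + 154)*27 = (-248 + 154)*27 = -94*27 = -2538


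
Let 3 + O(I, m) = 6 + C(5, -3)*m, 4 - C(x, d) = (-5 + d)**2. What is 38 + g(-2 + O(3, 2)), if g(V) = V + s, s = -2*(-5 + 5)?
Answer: -81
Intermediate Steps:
C(x, d) = 4 - (-5 + d)**2
O(I, m) = 3 - 60*m (O(I, m) = -3 + (6 + (4 - (-5 - 3)**2)*m) = -3 + (6 + (4 - 1*(-8)**2)*m) = -3 + (6 + (4 - 1*64)*m) = -3 + (6 + (4 - 64)*m) = -3 + (6 - 60*m) = 3 - 60*m)
s = 0 (s = -2*0 = 0)
g(V) = V (g(V) = V + 0 = V)
38 + g(-2 + O(3, 2)) = 38 + (-2 + (3 - 60*2)) = 38 + (-2 + (3 - 120)) = 38 + (-2 - 117) = 38 - 119 = -81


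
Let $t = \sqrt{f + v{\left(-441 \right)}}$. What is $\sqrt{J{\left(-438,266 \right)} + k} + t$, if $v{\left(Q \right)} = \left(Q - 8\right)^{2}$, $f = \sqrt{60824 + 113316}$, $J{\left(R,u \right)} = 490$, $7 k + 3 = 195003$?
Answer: $\sqrt{201601 + 2 \sqrt{43535}} + \frac{\sqrt{1389010}}{7} \approx 617.83$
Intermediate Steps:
$k = \frac{195000}{7}$ ($k = - \frac{3}{7} + \frac{1}{7} \cdot 195003 = - \frac{3}{7} + \frac{195003}{7} = \frac{195000}{7} \approx 27857.0$)
$f = 2 \sqrt{43535}$ ($f = \sqrt{174140} = 2 \sqrt{43535} \approx 417.3$)
$v{\left(Q \right)} = \left(-8 + Q\right)^{2}$
$t = \sqrt{201601 + 2 \sqrt{43535}}$ ($t = \sqrt{2 \sqrt{43535} + \left(-8 - 441\right)^{2}} = \sqrt{2 \sqrt{43535} + \left(-449\right)^{2}} = \sqrt{2 \sqrt{43535} + 201601} = \sqrt{201601 + 2 \sqrt{43535}} \approx 449.46$)
$\sqrt{J{\left(-438,266 \right)} + k} + t = \sqrt{490 + \frac{195000}{7}} + \sqrt{201601 + 2 \sqrt{43535}} = \sqrt{\frac{198430}{7}} + \sqrt{201601 + 2 \sqrt{43535}} = \frac{\sqrt{1389010}}{7} + \sqrt{201601 + 2 \sqrt{43535}} = \sqrt{201601 + 2 \sqrt{43535}} + \frac{\sqrt{1389010}}{7}$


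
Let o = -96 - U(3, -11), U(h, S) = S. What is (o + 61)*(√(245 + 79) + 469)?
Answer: -11688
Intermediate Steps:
o = -85 (o = -96 - 1*(-11) = -96 + 11 = -85)
(o + 61)*(√(245 + 79) + 469) = (-85 + 61)*(√(245 + 79) + 469) = -24*(√324 + 469) = -24*(18 + 469) = -24*487 = -11688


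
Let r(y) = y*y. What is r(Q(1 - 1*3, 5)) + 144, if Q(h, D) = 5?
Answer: 169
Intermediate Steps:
r(y) = y²
r(Q(1 - 1*3, 5)) + 144 = 5² + 144 = 25 + 144 = 169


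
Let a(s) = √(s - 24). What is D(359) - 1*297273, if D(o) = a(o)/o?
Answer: -297273 + √335/359 ≈ -2.9727e+5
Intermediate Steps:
a(s) = √(-24 + s)
D(o) = √(-24 + o)/o
D(359) - 1*297273 = √(-24 + 359)/359 - 1*297273 = √335/359 - 297273 = -297273 + √335/359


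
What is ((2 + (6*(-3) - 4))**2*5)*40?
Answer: 80000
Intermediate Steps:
((2 + (6*(-3) - 4))**2*5)*40 = ((2 + (-18 - 4))**2*5)*40 = ((2 - 22)**2*5)*40 = ((-20)**2*5)*40 = (400*5)*40 = 2000*40 = 80000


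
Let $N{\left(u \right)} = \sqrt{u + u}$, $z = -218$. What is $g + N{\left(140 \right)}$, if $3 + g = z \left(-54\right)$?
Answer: $11769 + 2 \sqrt{70} \approx 11786.0$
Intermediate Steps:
$g = 11769$ ($g = -3 - -11772 = -3 + 11772 = 11769$)
$N{\left(u \right)} = \sqrt{2} \sqrt{u}$ ($N{\left(u \right)} = \sqrt{2 u} = \sqrt{2} \sqrt{u}$)
$g + N{\left(140 \right)} = 11769 + \sqrt{2} \sqrt{140} = 11769 + \sqrt{2} \cdot 2 \sqrt{35} = 11769 + 2 \sqrt{70}$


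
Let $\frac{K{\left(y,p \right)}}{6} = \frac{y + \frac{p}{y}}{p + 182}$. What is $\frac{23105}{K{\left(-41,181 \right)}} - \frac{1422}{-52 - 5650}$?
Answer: $- \frac{326790105391}{10617124} \approx -30780.0$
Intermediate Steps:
$K{\left(y,p \right)} = \frac{6 \left(y + \frac{p}{y}\right)}{182 + p}$ ($K{\left(y,p \right)} = 6 \frac{y + \frac{p}{y}}{p + 182} = 6 \frac{y + \frac{p}{y}}{182 + p} = \frac{6 \left(y + \frac{p}{y}\right)}{182 + p}$)
$\frac{23105}{K{\left(-41,181 \right)}} - \frac{1422}{-52 - 5650} = \frac{23105}{6 \frac{1}{-41} \frac{1}{182 + 181} \left(181 + \left(-41\right)^{2}\right)} - \frac{1422}{-52 - 5650} = \frac{23105}{6 \left(- \frac{1}{41}\right) \frac{1}{363} \left(181 + 1681\right)} - \frac{1422}{-52 - 5650} = \frac{23105}{6 \left(- \frac{1}{41}\right) \frac{1}{363} \cdot 1862} - \frac{1422}{-5702} = \frac{23105}{- \frac{3724}{4961}} - - \frac{711}{2851} = 23105 \left(- \frac{4961}{3724}\right) + \frac{711}{2851} = - \frac{114623905}{3724} + \frac{711}{2851} = - \frac{326790105391}{10617124}$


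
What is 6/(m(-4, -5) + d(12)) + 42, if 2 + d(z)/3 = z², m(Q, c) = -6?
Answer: 2941/70 ≈ 42.014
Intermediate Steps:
d(z) = -6 + 3*z²
6/(m(-4, -5) + d(12)) + 42 = 6/(-6 + (-6 + 3*12²)) + 42 = 6/(-6 + (-6 + 3*144)) + 42 = 6/(-6 + (-6 + 432)) + 42 = 6/(-6 + 426) + 42 = 6/420 + 42 = (1/420)*6 + 42 = 1/70 + 42 = 2941/70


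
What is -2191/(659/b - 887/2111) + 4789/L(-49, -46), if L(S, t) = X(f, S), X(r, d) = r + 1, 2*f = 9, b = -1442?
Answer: 316102692/93841 ≈ 3368.5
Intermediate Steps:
f = 9/2 (f = (½)*9 = 9/2 ≈ 4.5000)
X(r, d) = 1 + r
L(S, t) = 11/2 (L(S, t) = 1 + 9/2 = 11/2)
-2191/(659/b - 887/2111) + 4789/L(-49, -46) = -2191/(659/(-1442) - 887/2111) + 4789/(11/2) = -2191/(659*(-1/1442) - 887*1/2111) + 4789*(2/11) = -2191/(-659/1442 - 887/2111) + 9578/11 = -2191/(-2670203/3044062) + 9578/11 = -2191*(-3044062/2670203) + 9578/11 = 21308434/8531 + 9578/11 = 316102692/93841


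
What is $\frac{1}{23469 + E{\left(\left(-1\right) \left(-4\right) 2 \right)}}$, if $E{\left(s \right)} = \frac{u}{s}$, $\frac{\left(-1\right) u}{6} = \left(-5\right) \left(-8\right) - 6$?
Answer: $\frac{2}{46887} \approx 4.2656 \cdot 10^{-5}$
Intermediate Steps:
$u = -204$ ($u = - 6 \left(\left(-5\right) \left(-8\right) - 6\right) = - 6 \left(40 - 6\right) = \left(-6\right) 34 = -204$)
$E{\left(s \right)} = - \frac{204}{s}$
$\frac{1}{23469 + E{\left(\left(-1\right) \left(-4\right) 2 \right)}} = \frac{1}{23469 - \frac{204}{\left(-1\right) \left(-4\right) 2}} = \frac{1}{23469 - \frac{204}{4 \cdot 2}} = \frac{1}{23469 - \frac{204}{8}} = \frac{1}{23469 - \frac{51}{2}} = \frac{1}{\frac{46887}{2}} = \frac{2}{46887}$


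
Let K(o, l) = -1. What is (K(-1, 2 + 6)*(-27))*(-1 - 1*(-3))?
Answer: 54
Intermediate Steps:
(K(-1, 2 + 6)*(-27))*(-1 - 1*(-3)) = (-1*(-27))*(-1 - 1*(-3)) = 27*(-1 + 3) = 27*2 = 54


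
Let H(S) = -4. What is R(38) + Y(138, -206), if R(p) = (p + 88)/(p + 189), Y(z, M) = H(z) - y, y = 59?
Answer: -14175/227 ≈ -62.445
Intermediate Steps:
Y(z, M) = -63 (Y(z, M) = -4 - 1*59 = -4 - 59 = -63)
R(p) = (88 + p)/(189 + p)
R(38) + Y(138, -206) = (88 + 38)/(189 + 38) - 63 = 126/227 - 63 = -14175/227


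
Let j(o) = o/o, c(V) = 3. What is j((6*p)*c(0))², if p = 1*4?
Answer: 1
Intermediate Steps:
p = 4
j(o) = 1
j((6*p)*c(0))² = 1² = 1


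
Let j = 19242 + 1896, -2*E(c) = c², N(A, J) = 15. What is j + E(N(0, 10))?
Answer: 42051/2 ≈ 21026.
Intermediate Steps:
E(c) = -c²/2
j = 21138
j + E(N(0, 10)) = 21138 - ½*15² = 21138 - ½*225 = 21138 - 225/2 = 42051/2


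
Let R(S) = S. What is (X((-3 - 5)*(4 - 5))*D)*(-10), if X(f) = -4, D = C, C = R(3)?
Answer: 120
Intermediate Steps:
C = 3
D = 3
(X((-3 - 5)*(4 - 5))*D)*(-10) = -4*3*(-10) = -12*(-10) = 120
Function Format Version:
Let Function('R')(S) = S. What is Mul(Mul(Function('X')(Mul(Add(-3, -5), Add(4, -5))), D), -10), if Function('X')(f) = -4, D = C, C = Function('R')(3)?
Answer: 120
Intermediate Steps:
C = 3
D = 3
Mul(Mul(Function('X')(Mul(Add(-3, -5), Add(4, -5))), D), -10) = Mul(Mul(-4, 3), -10) = Mul(-12, -10) = 120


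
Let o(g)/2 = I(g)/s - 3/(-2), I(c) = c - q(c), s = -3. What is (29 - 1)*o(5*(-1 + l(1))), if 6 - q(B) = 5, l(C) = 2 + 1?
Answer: -84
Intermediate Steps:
l(C) = 3
q(B) = 1 (q(B) = 6 - 1*5 = 6 - 5 = 1)
I(c) = -1 + c (I(c) = c - 1*1 = c - 1 = -1 + c)
o(g) = 11/3 - 2*g/3 (o(g) = 2*((-1 + g)/(-3) - 3/(-2)) = 2*((-1 + g)*(-1/3) - 3*(-1/2)) = 2*((1/3 - g/3) + 3/2) = 2*(11/6 - g/3) = 11/3 - 2*g/3)
(29 - 1)*o(5*(-1 + l(1))) = (29 - 1)*(11/3 - 10*(-1 + 3)/3) = 28*(11/3 - 10*2/3) = 28*(11/3 - 2/3*10) = 28*(11/3 - 20/3) = 28*(-3) = -84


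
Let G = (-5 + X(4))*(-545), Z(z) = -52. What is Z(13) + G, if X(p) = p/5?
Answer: 2237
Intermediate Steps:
X(p) = p/5 (X(p) = p*(1/5) = p/5)
G = 2289 (G = (-5 + (1/5)*4)*(-545) = (-5 + 4/5)*(-545) = -21/5*(-545) = 2289)
Z(13) + G = -52 + 2289 = 2237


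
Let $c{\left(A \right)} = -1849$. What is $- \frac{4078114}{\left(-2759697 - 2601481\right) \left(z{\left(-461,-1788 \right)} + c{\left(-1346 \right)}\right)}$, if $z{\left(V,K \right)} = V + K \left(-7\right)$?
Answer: $\frac{2039057}{27358091334} \approx 7.4532 \cdot 10^{-5}$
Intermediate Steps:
$z{\left(V,K \right)} = V - 7 K$
$- \frac{4078114}{\left(-2759697 - 2601481\right) \left(z{\left(-461,-1788 \right)} + c{\left(-1346 \right)}\right)} = - \frac{4078114}{\left(-2759697 - 2601481\right) \left(\left(-461 - -12516\right) - 1849\right)} = - \frac{4078114}{\left(-5361178\right) \left(\left(-461 + 12516\right) - 1849\right)} = - \frac{4078114}{\left(-5361178\right) \left(12055 - 1849\right)} = - \frac{4078114}{\left(-5361178\right) 10206} = - \frac{4078114}{-54716182668} = \left(-4078114\right) \left(- \frac{1}{54716182668}\right) = \frac{2039057}{27358091334}$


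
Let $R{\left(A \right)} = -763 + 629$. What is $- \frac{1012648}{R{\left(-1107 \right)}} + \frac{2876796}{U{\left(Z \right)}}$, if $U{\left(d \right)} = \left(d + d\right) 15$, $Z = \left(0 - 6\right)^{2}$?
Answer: $\frac{6847919}{670} \approx 10221.0$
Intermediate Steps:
$R{\left(A \right)} = -134$
$Z = 36$ ($Z = \left(0 - 6\right)^{2} = \left(-6\right)^{2} = 36$)
$U{\left(d \right)} = 30 d$ ($U{\left(d \right)} = 2 d 15 = 30 d$)
$- \frac{1012648}{R{\left(-1107 \right)}} + \frac{2876796}{U{\left(Z \right)}} = - \frac{1012648}{-134} + \frac{2876796}{30 \cdot 36} = \left(-1012648\right) \left(- \frac{1}{134}\right) + \frac{2876796}{1080} = \frac{506324}{67} + 2876796 \cdot \frac{1}{1080} = \frac{506324}{67} + \frac{26637}{10} = \frac{6847919}{670}$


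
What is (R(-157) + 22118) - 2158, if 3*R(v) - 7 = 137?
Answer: 20008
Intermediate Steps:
R(v) = 48 (R(v) = 7/3 + (⅓)*137 = 7/3 + 137/3 = 48)
(R(-157) + 22118) - 2158 = (48 + 22118) - 2158 = 22166 - 2158 = 20008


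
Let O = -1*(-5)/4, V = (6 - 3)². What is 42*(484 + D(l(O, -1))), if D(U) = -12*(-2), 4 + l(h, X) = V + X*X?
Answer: 21336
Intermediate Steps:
V = 9 (V = 3² = 9)
O = 5/4 (O = 5*(¼) = 5/4 ≈ 1.2500)
l(h, X) = 5 + X² (l(h, X) = -4 + (9 + X*X) = -4 + (9 + X²) = 5 + X²)
D(U) = 24
42*(484 + D(l(O, -1))) = 42*(484 + 24) = 42*508 = 21336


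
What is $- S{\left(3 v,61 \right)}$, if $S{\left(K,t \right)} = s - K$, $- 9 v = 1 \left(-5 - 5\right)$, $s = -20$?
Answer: $\frac{70}{3} \approx 23.333$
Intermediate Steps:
$v = \frac{10}{9}$ ($v = - \frac{1 \left(-5 - 5\right)}{9} = - \frac{1 \left(-10\right)}{9} = \left(- \frac{1}{9}\right) \left(-10\right) = \frac{10}{9} \approx 1.1111$)
$S{\left(K,t \right)} = -20 - K$
$- S{\left(3 v,61 \right)} = - (-20 - 3 \cdot \frac{10}{9}) = - (-20 - \frac{10}{3}) = \left(-1\right) \left(- \frac{70}{3}\right) = \frac{70}{3}$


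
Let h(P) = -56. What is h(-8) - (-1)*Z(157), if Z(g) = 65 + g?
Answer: 166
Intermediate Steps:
h(-8) - (-1)*Z(157) = -56 - (-1)*(65 + 157) = -56 - (-1)*222 = -56 - 1*(-222) = -56 + 222 = 166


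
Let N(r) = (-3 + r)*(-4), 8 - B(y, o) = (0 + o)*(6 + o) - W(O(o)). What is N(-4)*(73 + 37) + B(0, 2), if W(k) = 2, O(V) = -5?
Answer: 3074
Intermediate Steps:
B(y, o) = 10 - o*(6 + o) (B(y, o) = 8 - ((0 + o)*(6 + o) - 1*2) = 8 - (o*(6 + o) - 2) = 8 - (-2 + o*(6 + o)) = 8 + (2 - o*(6 + o)) = 10 - o*(6 + o))
N(r) = 12 - 4*r
N(-4)*(73 + 37) + B(0, 2) = (12 - 4*(-4))*(73 + 37) + (10 - 1*2² - 6*2) = (12 + 16)*110 + (10 - 1*4 - 12) = 28*110 + (10 - 4 - 12) = 3080 - 6 = 3074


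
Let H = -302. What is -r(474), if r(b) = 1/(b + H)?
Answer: -1/172 ≈ -0.0058140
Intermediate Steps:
r(b) = 1/(-302 + b) (r(b) = 1/(b - 302) = 1/(-302 + b))
-r(474) = -1/(-302 + 474) = -1/172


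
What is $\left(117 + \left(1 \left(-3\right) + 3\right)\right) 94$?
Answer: $10998$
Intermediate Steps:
$\left(117 + \left(1 \left(-3\right) + 3\right)\right) 94 = \left(117 + \left(-3 + 3\right)\right) 94 = \left(117 + 0\right) 94 = 117 \cdot 94 = 10998$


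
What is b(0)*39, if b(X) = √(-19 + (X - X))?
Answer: 39*I*√19 ≈ 170.0*I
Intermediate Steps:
b(X) = I*√19 (b(X) = √(-19 + 0) = √(-19) = I*√19)
b(0)*39 = (I*√19)*39 = 39*I*√19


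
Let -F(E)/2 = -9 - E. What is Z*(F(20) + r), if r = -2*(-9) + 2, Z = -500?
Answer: -39000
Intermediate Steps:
r = 20 (r = 18 + 2 = 20)
F(E) = 18 + 2*E (F(E) = -2*(-9 - E) = 18 + 2*E)
Z*(F(20) + r) = -500*((18 + 2*20) + 20) = -500*((18 + 40) + 20) = -500*(58 + 20) = -500*78 = -39000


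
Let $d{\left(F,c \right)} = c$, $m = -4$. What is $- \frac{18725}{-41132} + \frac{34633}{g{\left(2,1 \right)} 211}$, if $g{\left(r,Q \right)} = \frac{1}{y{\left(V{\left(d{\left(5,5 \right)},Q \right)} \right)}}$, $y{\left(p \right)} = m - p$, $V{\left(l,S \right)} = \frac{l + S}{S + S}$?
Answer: $- \frac{1423960131}{1239836} \approx -1148.5$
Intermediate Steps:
$V{\left(l,S \right)} = \frac{S + l}{2 S}$
$y{\left(p \right)} = -4 - p$
$g{\left(r,Q \right)} = \frac{1}{-4 - \frac{5 + Q}{2 Q}}$ ($g{\left(r,Q \right)} = \frac{1}{-4 - \frac{Q + 5}{2 Q}} = \frac{1}{-4 - \frac{5 + Q}{2 Q}}$)
$- \frac{18725}{-41132} + \frac{34633}{g{\left(2,1 \right)} 211} = - \frac{18725}{-41132} + \frac{34633}{\left(-2\right) 1 \frac{1}{5 + 9 \cdot 1} \cdot 211} = \left(-18725\right) \left(- \frac{1}{41132}\right) + \frac{34633}{\left(-2\right) 1 \frac{1}{5 + 9} \cdot 211} = \frac{2675}{5876} + \frac{34633}{\left(-2\right) 1 \cdot \frac{1}{14} \cdot 211} = \frac{2675}{5876} + \frac{34633}{\left(- \frac{1}{7}\right) 211} = \frac{2675}{5876} + \frac{34633}{- \frac{211}{7}} = \frac{2675}{5876} + 34633 \left(- \frac{7}{211}\right) = \frac{2675}{5876} - \frac{242431}{211} = - \frac{1423960131}{1239836}$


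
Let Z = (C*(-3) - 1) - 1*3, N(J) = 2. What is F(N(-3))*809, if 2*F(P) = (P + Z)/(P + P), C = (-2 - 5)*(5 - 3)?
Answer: 4045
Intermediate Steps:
C = -14 (C = -7*2 = -14)
Z = 38 (Z = (-14*(-3) - 1) - 1*3 = (42 - 1) - 3 = 41 - 3 = 38)
F(P) = (38 + P)/(4*P) (F(P) = ((P + 38)/(P + P))/2 = ((38 + P)/((2*P)))/2 = ((38 + P)*(1/(2*P)))/2 = ((38 + P)/(2*P))/2 = (38 + P)/(4*P))
F(N(-3))*809 = ((1/4)*(38 + 2)/2)*809 = ((1/4)*(1/2)*40)*809 = 5*809 = 4045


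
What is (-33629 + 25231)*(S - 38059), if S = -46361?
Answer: 708959160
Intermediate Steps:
(-33629 + 25231)*(S - 38059) = (-33629 + 25231)*(-46361 - 38059) = -8398*(-84420) = 708959160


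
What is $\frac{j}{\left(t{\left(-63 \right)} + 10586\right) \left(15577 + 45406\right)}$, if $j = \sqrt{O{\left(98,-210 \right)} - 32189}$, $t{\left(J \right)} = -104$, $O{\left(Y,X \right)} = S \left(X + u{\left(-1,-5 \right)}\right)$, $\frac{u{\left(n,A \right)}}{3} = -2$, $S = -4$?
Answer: $\frac{5 i \sqrt{1253}}{639223806} \approx 2.7688 \cdot 10^{-7} i$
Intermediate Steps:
$u{\left(n,A \right)} = -6$ ($u{\left(n,A \right)} = 3 \left(-2\right) = -6$)
$O{\left(Y,X \right)} = 24 - 4 X$ ($O{\left(Y,X \right)} = - 4 \left(X - 6\right) = - 4 \left(-6 + X\right) = 24 - 4 X$)
$j = 5 i \sqrt{1253}$ ($j = \sqrt{\left(24 - -840\right) - 32189} = \sqrt{\left(24 + 840\right) - 32189} = \sqrt{864 - 32189} = \sqrt{-31325} = 5 i \sqrt{1253} \approx 176.99 i$)
$\frac{j}{\left(t{\left(-63 \right)} + 10586\right) \left(15577 + 45406\right)} = \frac{5 i \sqrt{1253}}{\left(-104 + 10586\right) \left(15577 + 45406\right)} = \frac{5 i \sqrt{1253}}{10482 \cdot 60983} = \frac{5 i \sqrt{1253}}{639223806}$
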